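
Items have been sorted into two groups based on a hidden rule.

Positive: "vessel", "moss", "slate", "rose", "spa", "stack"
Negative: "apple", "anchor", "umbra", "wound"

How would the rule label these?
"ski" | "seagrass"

Positive, Positive

Looking at the examples, the only property every 'Positive' case has and every 'Negative' case lacks is: contains 's'.
"ski" — has 's', hence Positive. "seagrass" — has 's', hence Positive.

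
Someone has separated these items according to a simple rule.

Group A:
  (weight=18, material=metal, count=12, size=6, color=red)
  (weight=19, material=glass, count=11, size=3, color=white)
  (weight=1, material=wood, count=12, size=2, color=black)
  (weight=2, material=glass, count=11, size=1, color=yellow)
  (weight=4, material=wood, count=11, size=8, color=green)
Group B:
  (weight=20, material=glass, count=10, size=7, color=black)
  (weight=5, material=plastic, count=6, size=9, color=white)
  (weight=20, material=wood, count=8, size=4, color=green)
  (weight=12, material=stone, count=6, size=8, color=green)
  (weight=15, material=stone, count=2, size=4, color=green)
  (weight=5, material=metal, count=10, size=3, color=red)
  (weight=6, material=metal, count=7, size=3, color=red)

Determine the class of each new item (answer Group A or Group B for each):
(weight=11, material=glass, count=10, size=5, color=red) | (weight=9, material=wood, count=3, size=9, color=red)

The distinguishing property — count ≥ 11 — holds for all the 'Group A' cases and none of the 'Group B' cases.
(weight=11, material=glass, count=10, size=5, color=red) — count = 10, hence Group B. (weight=9, material=wood, count=3, size=9, color=red) — count = 3, hence Group B.

Group B, Group B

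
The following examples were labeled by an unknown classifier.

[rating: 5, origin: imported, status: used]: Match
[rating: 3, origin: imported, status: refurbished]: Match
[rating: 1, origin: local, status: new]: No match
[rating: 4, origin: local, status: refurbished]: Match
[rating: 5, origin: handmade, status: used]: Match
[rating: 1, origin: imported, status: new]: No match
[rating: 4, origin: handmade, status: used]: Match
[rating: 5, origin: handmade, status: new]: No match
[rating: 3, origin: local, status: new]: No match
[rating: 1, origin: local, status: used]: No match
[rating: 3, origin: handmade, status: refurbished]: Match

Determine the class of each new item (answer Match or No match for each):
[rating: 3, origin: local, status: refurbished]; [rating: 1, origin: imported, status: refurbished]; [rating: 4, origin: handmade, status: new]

Match, No match, No match

The pattern is that an item is 'Match' exactly when: status is not new AND rating ≥ 3.
Match: [rating: 3, origin: local, status: refurbished], since status is refurbished, rating = 3. No match: [rating: 1, origin: imported, status: refurbished], since status is refurbished, rating = 1. No match: [rating: 4, origin: handmade, status: new], since status is new, rating = 4.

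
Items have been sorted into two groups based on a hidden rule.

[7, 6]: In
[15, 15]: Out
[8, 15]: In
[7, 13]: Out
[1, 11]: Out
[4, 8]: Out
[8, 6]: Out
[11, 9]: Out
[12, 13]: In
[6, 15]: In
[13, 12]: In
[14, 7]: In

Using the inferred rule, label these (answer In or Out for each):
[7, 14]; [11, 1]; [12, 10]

In, Out, Out

One predicate separates the groups cleanly: sum is odd.
In: [7, 14], since 7+14 = 21. Out: [11, 1], since 11+1 = 12. Out: [12, 10], since 12+10 = 22.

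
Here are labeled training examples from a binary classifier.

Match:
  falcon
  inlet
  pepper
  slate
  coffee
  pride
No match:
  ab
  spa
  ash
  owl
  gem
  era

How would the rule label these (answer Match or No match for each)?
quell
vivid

The distinguishing property — length ≥ 5 — holds for all the 'Match' cases and none of the 'No match' cases.
quell — length 5, hence Match. vivid — length 5, hence Match.

Match, Match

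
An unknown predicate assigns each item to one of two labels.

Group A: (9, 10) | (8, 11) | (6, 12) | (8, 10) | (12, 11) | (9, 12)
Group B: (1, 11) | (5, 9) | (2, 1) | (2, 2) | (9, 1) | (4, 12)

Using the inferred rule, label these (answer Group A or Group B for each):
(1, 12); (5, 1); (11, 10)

Group B, Group B, Group A

A rule that fits every label: sum ≥ 18 — true of each 'Group A' example, false of each 'Group B' one.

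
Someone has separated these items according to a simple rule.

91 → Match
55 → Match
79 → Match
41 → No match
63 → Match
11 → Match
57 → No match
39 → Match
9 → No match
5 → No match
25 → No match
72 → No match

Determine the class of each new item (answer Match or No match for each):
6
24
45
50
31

No match, No match, No match, No match, Match

A rule that fits every label: ≡ 3 (mod 4) — true of each 'Match' example, false of each 'No match' one.
No match: 6, since 6 mod 4 = 2.
No match: 24, since 24 mod 4 = 0.
No match: 45, since 45 mod 4 = 1.
No match: 50, since 50 mod 4 = 2.
Match: 31, since 31 mod 4 = 3.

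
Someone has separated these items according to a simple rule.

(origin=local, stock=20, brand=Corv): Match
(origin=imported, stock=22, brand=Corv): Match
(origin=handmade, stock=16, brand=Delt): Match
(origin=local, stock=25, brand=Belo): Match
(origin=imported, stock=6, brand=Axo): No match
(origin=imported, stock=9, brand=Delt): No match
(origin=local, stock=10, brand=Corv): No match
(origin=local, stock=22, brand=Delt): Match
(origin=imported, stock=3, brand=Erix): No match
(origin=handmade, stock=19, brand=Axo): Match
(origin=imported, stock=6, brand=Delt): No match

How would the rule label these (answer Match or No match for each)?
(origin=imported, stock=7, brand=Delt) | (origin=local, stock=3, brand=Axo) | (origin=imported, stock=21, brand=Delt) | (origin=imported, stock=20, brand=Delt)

No match, No match, Match, Match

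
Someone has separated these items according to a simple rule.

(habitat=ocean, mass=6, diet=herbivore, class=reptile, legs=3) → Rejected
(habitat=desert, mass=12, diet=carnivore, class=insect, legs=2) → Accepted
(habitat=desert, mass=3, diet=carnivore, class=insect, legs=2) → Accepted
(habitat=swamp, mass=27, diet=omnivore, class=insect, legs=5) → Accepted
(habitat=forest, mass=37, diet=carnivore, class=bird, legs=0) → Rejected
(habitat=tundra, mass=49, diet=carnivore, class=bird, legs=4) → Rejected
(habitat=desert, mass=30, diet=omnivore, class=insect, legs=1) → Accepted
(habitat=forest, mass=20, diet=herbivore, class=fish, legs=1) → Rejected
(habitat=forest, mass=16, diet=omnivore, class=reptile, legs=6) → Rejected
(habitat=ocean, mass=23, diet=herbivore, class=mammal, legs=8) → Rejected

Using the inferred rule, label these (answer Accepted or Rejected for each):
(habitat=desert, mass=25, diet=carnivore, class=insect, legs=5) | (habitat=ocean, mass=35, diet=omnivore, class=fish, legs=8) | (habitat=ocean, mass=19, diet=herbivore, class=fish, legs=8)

The pattern is that an item is 'Accepted' exactly when: class is insect.
(habitat=desert, mass=25, diet=carnivore, class=insect, legs=5): Accepted (class is insect). (habitat=ocean, mass=35, diet=omnivore, class=fish, legs=8): Rejected (class is fish). (habitat=ocean, mass=19, diet=herbivore, class=fish, legs=8): Rejected (class is fish).

Accepted, Rejected, Rejected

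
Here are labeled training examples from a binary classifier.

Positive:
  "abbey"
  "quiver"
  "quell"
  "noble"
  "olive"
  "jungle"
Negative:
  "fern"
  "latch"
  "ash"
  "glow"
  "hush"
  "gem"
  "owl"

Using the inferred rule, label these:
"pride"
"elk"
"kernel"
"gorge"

Positive, Negative, Positive, Positive

All 'Positive' examples share one property — has ≥ 2 vowels — and every 'Negative' example lacks it.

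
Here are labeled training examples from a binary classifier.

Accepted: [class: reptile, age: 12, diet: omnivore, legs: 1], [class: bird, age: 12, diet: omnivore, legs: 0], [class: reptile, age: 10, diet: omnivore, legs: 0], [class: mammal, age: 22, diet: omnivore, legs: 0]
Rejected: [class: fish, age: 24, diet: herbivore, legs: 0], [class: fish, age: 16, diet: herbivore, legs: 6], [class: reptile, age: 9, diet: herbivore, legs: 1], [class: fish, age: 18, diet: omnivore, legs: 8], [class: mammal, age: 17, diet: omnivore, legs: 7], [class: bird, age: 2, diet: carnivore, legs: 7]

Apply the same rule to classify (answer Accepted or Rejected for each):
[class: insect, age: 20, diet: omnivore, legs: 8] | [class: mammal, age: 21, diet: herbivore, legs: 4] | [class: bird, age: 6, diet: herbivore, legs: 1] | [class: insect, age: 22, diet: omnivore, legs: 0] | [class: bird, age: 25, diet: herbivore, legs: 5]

The classifier is using: diet is omnivore AND legs ≤ 1.

Rejected, Rejected, Rejected, Accepted, Rejected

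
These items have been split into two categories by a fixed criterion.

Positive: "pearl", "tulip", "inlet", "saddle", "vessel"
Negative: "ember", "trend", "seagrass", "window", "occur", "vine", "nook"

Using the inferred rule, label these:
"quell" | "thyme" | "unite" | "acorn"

The rule appears to be: contains 'l'.
Positive: "quell", since has 'l'. Negative: "thyme", since no 'l'. Negative: "unite", since no 'l'. Negative: "acorn", since no 'l'.

Positive, Negative, Negative, Negative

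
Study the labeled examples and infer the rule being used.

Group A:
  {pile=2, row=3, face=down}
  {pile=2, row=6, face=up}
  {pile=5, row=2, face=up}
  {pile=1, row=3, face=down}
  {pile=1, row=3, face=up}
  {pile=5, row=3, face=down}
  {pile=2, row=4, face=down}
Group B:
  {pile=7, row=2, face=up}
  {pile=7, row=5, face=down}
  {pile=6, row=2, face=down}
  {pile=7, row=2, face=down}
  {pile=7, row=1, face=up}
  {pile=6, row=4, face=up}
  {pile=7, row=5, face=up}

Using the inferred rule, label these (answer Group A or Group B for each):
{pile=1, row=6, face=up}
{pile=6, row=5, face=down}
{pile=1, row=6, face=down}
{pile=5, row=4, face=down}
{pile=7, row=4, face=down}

Group A, Group B, Group A, Group A, Group B

Rule: pile ≤ 5. This holds for each 'Group A' example and fails for each 'Group B' one.
{pile=1, row=6, face=up} → pile = 1 → Group A. {pile=6, row=5, face=down} → pile = 6 → Group B. {pile=1, row=6, face=down} → pile = 1 → Group A. {pile=5, row=4, face=down} → pile = 5 → Group A. {pile=7, row=4, face=down} → pile = 7 → Group B.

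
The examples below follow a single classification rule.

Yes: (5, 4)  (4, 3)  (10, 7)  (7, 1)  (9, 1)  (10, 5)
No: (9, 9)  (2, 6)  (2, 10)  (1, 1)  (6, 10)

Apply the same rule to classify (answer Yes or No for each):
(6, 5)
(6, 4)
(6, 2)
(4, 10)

The distinguishing property — first > second — holds for all the 'Yes' cases and none of the 'No' cases.
(6, 5) → 6 > 5 → Yes. (6, 4) → 6 > 4 → Yes. (6, 2) → 6 > 2 → Yes. (4, 10) → 4 < 10 → No.

Yes, Yes, Yes, No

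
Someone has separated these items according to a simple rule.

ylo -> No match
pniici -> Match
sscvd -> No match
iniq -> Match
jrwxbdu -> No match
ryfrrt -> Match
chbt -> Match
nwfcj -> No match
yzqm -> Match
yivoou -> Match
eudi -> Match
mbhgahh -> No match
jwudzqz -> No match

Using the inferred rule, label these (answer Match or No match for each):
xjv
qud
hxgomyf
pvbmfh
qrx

All 'Match' examples share one property — even length — and every 'No match' example lacks it.
xjv: No match (length 3). qud: No match (length 3). hxgomyf: No match (length 7). pvbmfh: Match (length 6). qrx: No match (length 3).

No match, No match, No match, Match, No match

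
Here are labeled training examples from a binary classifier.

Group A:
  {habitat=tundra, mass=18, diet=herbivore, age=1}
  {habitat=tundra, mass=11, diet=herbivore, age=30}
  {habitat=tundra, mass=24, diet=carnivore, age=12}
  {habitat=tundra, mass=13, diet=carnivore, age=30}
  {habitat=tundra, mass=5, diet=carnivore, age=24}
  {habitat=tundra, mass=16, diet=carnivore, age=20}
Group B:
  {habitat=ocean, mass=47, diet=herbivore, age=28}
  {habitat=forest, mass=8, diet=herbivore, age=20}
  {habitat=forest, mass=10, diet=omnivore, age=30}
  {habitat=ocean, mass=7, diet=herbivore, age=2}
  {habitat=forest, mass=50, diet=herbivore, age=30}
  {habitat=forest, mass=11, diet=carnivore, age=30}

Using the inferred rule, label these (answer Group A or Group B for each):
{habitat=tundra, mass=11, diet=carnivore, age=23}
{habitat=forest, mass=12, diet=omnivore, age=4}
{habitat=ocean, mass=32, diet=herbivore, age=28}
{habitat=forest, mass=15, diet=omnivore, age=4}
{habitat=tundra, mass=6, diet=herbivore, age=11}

Group A, Group B, Group B, Group B, Group A

The classifier is using: habitat is tundra.
{habitat=tundra, mass=11, diet=carnivore, age=23} — habitat is tundra, hence Group A. {habitat=forest, mass=12, diet=omnivore, age=4} — habitat is forest, hence Group B. {habitat=ocean, mass=32, diet=herbivore, age=28} — habitat is ocean, hence Group B. {habitat=forest, mass=15, diet=omnivore, age=4} — habitat is forest, hence Group B. {habitat=tundra, mass=6, diet=herbivore, age=11} — habitat is tundra, hence Group A.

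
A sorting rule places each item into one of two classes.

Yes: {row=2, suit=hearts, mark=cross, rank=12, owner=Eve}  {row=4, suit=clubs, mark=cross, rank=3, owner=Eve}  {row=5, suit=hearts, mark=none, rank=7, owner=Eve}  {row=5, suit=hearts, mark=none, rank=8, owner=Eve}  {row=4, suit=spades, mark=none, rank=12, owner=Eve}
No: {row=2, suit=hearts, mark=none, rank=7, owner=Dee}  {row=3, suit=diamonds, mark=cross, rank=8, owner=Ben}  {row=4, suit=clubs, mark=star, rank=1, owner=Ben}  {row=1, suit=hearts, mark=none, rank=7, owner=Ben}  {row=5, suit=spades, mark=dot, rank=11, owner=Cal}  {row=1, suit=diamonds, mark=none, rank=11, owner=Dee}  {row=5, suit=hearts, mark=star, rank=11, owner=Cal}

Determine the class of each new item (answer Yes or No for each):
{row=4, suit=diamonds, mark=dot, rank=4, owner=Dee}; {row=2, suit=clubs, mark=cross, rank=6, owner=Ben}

No, No

Checking candidate rules against both groups, what survives is: owner is Eve.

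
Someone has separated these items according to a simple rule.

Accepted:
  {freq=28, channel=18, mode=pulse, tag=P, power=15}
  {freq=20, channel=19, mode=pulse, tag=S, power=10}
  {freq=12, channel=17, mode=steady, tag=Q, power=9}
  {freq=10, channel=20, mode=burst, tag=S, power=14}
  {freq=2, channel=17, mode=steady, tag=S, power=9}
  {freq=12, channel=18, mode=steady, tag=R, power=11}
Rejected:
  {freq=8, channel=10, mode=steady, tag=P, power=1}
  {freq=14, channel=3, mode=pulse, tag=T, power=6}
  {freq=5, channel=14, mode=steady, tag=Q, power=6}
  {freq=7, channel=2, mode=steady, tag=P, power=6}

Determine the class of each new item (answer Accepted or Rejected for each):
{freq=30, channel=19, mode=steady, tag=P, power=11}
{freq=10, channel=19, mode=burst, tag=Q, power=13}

Rule: power ≥ 9. This holds for each 'Accepted' example and fails for each 'Rejected' one.
Accepted: {freq=30, channel=19, mode=steady, tag=P, power=11}, since power = 11.
Accepted: {freq=10, channel=19, mode=burst, tag=Q, power=13}, since power = 13.

Accepted, Accepted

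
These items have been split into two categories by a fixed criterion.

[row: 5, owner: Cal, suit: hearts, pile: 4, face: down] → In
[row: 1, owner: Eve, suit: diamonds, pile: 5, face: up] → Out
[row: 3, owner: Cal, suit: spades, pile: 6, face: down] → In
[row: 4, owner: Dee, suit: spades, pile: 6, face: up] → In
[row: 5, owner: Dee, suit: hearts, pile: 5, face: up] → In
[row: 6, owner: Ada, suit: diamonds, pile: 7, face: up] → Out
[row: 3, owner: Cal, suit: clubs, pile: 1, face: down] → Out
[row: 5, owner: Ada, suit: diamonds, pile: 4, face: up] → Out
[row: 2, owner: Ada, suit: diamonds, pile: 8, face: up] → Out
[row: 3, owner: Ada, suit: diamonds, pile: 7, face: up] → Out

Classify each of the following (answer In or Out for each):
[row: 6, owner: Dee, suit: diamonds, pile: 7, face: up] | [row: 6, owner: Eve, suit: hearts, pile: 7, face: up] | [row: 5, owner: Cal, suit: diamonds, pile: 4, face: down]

Every 'In' example satisfies: suit is spades OR suit is hearts. None of the 'Out' examples do.
[row: 6, owner: Dee, suit: diamonds, pile: 7, face: up] → suit is diamonds → Out. [row: 6, owner: Eve, suit: hearts, pile: 7, face: up] → suit is hearts → In. [row: 5, owner: Cal, suit: diamonds, pile: 4, face: down] → suit is diamonds → Out.

Out, In, Out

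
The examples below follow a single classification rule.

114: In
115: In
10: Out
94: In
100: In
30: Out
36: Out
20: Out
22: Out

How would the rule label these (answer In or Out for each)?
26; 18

Out, Out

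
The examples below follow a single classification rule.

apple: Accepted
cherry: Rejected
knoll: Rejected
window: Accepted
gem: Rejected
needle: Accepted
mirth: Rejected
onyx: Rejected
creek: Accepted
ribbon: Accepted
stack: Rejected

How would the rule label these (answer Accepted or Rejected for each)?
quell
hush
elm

Accepted, Rejected, Rejected

Rule: has ≥ 2 vowels. This holds for each 'Accepted' example and fails for each 'Rejected' one.
Accepted: quell, since 2 vowels. Rejected: hush, since 1 vowel. Rejected: elm, since 1 vowel.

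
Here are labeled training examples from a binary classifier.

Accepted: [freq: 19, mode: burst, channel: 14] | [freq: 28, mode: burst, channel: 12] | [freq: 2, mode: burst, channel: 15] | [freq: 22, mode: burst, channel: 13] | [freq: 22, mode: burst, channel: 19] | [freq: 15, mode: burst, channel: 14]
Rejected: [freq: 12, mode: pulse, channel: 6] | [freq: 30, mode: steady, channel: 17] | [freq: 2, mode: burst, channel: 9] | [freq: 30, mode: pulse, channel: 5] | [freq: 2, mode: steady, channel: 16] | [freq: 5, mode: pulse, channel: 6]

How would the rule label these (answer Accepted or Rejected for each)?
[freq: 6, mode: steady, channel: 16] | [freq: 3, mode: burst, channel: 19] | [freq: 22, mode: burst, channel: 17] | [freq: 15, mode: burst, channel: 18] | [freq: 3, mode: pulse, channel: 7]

The common property of the 'Accepted' items is: mode is burst AND channel ≥ 12. No 'Rejected' item has it.
Rejected: [freq: 6, mode: steady, channel: 16], since mode is steady, channel = 16.
Accepted: [freq: 3, mode: burst, channel: 19], since mode is burst, channel = 19.
Accepted: [freq: 22, mode: burst, channel: 17], since mode is burst, channel = 17.
Accepted: [freq: 15, mode: burst, channel: 18], since mode is burst, channel = 18.
Rejected: [freq: 3, mode: pulse, channel: 7], since mode is pulse, channel = 7.

Rejected, Accepted, Accepted, Accepted, Rejected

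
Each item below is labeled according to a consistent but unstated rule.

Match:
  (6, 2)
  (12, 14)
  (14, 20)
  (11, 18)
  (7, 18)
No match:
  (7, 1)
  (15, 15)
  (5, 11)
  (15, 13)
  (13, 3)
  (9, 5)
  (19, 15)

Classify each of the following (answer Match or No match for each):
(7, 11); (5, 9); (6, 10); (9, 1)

The distinguishing property — second is even — holds for all the 'Match' cases and none of the 'No match' cases.

No match, No match, Match, No match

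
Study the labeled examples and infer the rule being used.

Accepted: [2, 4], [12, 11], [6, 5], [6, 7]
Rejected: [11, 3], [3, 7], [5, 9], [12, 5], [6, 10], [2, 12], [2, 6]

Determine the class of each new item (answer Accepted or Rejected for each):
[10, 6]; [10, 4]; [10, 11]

Rejected, Rejected, Accepted

Every 'Accepted' example satisfies: |first − second| ≤ 2. None of the 'Rejected' examples do.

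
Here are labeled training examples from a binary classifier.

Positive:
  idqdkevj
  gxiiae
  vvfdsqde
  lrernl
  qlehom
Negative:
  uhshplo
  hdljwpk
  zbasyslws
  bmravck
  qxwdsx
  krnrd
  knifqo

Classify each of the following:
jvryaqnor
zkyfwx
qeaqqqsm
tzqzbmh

Negative, Negative, Positive, Negative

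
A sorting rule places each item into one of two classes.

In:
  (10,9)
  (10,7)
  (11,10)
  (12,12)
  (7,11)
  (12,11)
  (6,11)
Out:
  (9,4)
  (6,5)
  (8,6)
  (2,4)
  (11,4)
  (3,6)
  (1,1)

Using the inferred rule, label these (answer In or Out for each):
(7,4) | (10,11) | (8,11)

Out, In, In

The common property of the 'In' items is: sum ≥ 17. No 'Out' item has it.
(7,4): Out (7+4 = 11). (10,11): In (10+11 = 21). (8,11): In (8+11 = 19).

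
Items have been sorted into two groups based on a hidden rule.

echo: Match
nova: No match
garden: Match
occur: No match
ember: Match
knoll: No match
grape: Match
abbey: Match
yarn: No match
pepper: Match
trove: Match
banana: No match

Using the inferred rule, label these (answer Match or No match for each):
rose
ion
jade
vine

Match, No match, Match, Match

The distinguishing property — contains 'e' — holds for all the 'Match' cases and none of the 'No match' cases.
rose: has 'e', satisfies this → Match. ion: no 'e', doesn't qualify → No match. jade: has 'e', satisfies this → Match. vine: has 'e', satisfies this → Match.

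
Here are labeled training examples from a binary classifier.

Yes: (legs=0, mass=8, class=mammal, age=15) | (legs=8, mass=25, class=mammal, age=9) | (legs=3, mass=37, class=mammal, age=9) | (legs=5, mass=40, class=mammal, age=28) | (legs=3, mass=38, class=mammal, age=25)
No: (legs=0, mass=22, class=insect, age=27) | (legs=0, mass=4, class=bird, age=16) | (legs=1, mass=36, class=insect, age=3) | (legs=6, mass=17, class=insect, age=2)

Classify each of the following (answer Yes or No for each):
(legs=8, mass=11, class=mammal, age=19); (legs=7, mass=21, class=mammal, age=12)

The rule appears to be: class is mammal.
(legs=8, mass=11, class=mammal, age=19): Yes (class is mammal).
(legs=7, mass=21, class=mammal, age=12): Yes (class is mammal).

Yes, Yes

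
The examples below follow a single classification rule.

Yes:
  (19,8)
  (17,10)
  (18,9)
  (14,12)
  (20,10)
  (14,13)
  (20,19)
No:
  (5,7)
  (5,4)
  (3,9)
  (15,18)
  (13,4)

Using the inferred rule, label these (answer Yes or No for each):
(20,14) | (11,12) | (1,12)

Every 'Yes' example satisfies: first > second AND sum ≥ 26. None of the 'No' examples do.
(20,14): 20 > 14, 20+14 = 34, passes → Yes.
(11,12): 11 < 12, 11+12 = 23, doesn't match → No.
(1,12): 1 < 12, 1+12 = 13, doesn't match → No.

Yes, No, No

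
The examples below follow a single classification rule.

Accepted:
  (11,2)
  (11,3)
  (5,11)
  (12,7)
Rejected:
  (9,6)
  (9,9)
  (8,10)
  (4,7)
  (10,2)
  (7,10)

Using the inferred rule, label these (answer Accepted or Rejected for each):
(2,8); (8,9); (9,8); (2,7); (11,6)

A rule that fits every label: max ≥ 11 — true of each 'Accepted' example, false of each 'Rejected' one.

Rejected, Rejected, Rejected, Rejected, Accepted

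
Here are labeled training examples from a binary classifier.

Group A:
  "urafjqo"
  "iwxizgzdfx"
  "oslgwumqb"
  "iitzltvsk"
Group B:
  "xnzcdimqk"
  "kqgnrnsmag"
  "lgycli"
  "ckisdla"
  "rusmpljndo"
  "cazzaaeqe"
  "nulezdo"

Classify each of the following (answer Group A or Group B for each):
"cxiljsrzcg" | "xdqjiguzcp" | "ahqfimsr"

Group B, Group B, Group A

'Group A' ⟺ starts with a vowel.
"cxiljsrzcg" — starts with 'c', hence Group B.
"xdqjiguzcp" — starts with 'x', hence Group B.
"ahqfimsr" — starts with 'a', hence Group A.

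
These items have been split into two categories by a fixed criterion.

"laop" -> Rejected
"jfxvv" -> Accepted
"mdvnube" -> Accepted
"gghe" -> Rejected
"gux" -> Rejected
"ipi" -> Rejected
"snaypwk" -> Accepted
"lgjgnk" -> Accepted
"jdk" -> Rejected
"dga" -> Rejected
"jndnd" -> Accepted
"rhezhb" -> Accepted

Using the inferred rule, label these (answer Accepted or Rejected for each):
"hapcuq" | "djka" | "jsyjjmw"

Accepted, Rejected, Accepted

Rule: length ≥ 5. This holds for each 'Accepted' example and fails for each 'Rejected' one.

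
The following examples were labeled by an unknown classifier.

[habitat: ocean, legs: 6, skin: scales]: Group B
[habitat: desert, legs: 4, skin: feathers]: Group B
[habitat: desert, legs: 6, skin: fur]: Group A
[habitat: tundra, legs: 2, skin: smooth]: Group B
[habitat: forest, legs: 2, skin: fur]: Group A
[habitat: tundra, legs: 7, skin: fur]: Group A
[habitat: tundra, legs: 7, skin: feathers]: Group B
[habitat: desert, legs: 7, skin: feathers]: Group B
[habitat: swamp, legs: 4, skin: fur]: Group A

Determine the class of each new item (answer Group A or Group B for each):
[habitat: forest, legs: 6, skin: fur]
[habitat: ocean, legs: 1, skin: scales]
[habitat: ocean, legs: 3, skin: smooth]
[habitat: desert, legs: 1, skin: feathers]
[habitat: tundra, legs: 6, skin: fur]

The simplest hypothesis consistent with all the labels is: skin is fur.
[habitat: forest, legs: 6, skin: fur] — skin is fur, hence Group A. [habitat: ocean, legs: 1, skin: scales] — skin is scales, hence Group B. [habitat: ocean, legs: 3, skin: smooth] — skin is smooth, hence Group B. [habitat: desert, legs: 1, skin: feathers] — skin is feathers, hence Group B. [habitat: tundra, legs: 6, skin: fur] — skin is fur, hence Group A.

Group A, Group B, Group B, Group B, Group A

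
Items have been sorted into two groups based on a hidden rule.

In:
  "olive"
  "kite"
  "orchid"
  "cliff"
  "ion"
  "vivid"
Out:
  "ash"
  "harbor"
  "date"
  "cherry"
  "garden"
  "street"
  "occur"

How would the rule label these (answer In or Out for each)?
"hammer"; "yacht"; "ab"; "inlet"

Out, Out, Out, In

'In' ⟺ contains 'i'.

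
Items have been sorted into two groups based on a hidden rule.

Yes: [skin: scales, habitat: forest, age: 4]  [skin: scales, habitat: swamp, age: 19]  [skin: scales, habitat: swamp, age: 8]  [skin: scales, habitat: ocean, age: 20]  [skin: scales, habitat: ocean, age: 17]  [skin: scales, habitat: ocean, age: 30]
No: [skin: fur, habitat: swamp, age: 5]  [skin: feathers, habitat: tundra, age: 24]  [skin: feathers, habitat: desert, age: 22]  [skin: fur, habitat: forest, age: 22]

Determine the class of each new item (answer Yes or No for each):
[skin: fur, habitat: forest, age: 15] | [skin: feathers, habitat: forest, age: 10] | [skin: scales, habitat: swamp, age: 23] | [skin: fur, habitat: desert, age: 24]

No, No, Yes, No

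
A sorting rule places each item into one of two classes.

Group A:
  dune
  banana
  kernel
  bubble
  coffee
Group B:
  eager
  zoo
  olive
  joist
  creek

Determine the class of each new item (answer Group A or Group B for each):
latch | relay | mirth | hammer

Group B, Group B, Group B, Group A

The common property of the 'Group A' items is: even length. No 'Group B' item has it.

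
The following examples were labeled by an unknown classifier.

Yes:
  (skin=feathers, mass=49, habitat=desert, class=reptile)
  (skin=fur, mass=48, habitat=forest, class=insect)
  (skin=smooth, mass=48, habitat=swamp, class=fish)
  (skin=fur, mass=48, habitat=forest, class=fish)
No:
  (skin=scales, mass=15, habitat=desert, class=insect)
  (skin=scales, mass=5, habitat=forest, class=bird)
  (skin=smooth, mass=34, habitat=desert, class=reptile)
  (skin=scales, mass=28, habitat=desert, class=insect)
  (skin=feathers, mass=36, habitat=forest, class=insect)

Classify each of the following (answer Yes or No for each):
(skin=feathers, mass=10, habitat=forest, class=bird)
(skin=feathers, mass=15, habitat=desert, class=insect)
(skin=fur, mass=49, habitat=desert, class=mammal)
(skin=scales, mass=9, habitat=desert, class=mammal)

The simplest hypothesis consistent with all the labels is: mass ≥ 48.
(skin=feathers, mass=10, habitat=forest, class=bird): No (mass = 10). (skin=feathers, mass=15, habitat=desert, class=insect): No (mass = 15). (skin=fur, mass=49, habitat=desert, class=mammal): Yes (mass = 49). (skin=scales, mass=9, habitat=desert, class=mammal): No (mass = 9).

No, No, Yes, No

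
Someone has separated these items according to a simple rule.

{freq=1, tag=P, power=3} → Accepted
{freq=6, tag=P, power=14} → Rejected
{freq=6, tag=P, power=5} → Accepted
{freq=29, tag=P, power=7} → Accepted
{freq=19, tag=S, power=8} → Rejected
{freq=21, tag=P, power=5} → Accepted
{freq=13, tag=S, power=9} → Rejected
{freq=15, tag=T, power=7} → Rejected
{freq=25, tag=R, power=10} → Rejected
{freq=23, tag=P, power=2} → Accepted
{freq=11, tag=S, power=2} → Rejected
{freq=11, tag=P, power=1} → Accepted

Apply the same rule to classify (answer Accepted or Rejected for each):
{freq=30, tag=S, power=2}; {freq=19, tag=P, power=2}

Rejected, Accepted

All 'Accepted' examples share one property — tag is P AND power ≤ 7 — and every 'Rejected' example lacks it.
{freq=30, tag=S, power=2}: tag is S, power = 2, fails this test → Rejected. {freq=19, tag=P, power=2}: tag is P, power = 2, matches → Accepted.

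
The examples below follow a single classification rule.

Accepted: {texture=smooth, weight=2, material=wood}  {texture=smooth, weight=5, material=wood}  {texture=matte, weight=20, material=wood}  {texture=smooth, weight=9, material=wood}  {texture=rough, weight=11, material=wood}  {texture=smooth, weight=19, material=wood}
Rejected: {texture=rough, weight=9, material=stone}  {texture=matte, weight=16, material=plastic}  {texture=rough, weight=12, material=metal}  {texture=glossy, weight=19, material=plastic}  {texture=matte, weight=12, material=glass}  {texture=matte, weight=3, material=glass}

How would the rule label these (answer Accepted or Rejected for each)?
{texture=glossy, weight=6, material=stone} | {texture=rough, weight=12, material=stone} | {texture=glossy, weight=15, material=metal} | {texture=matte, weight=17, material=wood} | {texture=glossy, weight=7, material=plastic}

The common property of the 'Accepted' items is: material is wood. No 'Rejected' item has it.
{texture=glossy, weight=6, material=stone}: Rejected (material is stone). {texture=rough, weight=12, material=stone}: Rejected (material is stone). {texture=glossy, weight=15, material=metal}: Rejected (material is metal). {texture=matte, weight=17, material=wood}: Accepted (material is wood). {texture=glossy, weight=7, material=plastic}: Rejected (material is plastic).

Rejected, Rejected, Rejected, Accepted, Rejected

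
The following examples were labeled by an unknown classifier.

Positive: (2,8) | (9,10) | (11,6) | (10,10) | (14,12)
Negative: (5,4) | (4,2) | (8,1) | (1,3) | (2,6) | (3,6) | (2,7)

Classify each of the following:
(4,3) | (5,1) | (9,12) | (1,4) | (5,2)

The simplest hypothesis consistent with all the labels is: sum ≥ 10.

Negative, Negative, Positive, Negative, Negative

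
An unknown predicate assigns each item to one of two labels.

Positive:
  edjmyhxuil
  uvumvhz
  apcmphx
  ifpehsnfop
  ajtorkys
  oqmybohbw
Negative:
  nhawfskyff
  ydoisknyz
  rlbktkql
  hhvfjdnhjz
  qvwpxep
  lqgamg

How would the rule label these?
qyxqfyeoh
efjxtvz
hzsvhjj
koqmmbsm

Negative, Positive, Negative, Negative

One predicate separates the groups cleanly: starts with a vowel.
Negative: qyxqfyeoh, since starts with 'q'.
Positive: efjxtvz, since starts with 'e'.
Negative: hzsvhjj, since starts with 'h'.
Negative: koqmmbsm, since starts with 'k'.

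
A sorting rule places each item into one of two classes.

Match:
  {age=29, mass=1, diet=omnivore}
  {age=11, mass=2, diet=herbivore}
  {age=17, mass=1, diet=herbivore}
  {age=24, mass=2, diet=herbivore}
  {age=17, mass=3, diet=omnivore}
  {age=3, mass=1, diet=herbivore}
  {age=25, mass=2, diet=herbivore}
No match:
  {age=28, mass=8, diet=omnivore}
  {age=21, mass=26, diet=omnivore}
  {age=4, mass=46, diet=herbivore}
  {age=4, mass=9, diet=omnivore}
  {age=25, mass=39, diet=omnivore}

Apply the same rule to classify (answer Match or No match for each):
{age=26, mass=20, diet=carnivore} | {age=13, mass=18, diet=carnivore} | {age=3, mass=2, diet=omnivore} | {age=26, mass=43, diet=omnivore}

No match, No match, Match, No match

The pattern is that an item is 'Match' exactly when: mass ≤ 3.
{age=26, mass=20, diet=carnivore}: No match (mass = 20). {age=13, mass=18, diet=carnivore}: No match (mass = 18). {age=3, mass=2, diet=omnivore}: Match (mass = 2). {age=26, mass=43, diet=omnivore}: No match (mass = 43).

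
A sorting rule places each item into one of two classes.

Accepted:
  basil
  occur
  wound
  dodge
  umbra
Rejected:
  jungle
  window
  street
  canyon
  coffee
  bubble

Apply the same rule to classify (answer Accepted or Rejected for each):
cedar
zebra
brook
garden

Accepted, Accepted, Accepted, Rejected

The rule appears to be: odd length.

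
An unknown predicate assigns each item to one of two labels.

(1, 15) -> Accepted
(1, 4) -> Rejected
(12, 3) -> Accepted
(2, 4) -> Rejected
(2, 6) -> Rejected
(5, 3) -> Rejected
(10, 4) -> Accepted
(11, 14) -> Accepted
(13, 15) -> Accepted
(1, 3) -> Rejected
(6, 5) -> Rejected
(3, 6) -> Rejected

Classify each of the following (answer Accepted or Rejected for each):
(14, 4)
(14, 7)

Accepted, Accepted

A rule that fits every label: sum ≥ 14 — true of each 'Accepted' example, false of each 'Rejected' one.
(14, 4): 14+4 = 18 — meets the rule, so Accepted.
(14, 7): 14+7 = 21 — meets the rule, so Accepted.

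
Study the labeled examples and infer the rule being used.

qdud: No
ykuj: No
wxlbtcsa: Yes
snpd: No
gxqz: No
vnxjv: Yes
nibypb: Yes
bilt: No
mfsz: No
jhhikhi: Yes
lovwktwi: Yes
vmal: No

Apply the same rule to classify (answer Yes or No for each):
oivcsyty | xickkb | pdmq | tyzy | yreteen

The pattern is that an item is 'Yes' exactly when: length ≥ 5.

Yes, Yes, No, No, Yes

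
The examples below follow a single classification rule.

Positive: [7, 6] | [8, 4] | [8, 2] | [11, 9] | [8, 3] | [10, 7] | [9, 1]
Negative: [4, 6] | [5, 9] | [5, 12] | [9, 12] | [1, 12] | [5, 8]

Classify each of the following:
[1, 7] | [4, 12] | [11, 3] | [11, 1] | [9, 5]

The common property of the 'Positive' items is: first > second. No 'Negative' item has it.
[1, 7]: Negative (1 < 7). [4, 12]: Negative (4 < 12). [11, 3]: Positive (11 > 3). [11, 1]: Positive (11 > 1). [9, 5]: Positive (9 > 5).

Negative, Negative, Positive, Positive, Positive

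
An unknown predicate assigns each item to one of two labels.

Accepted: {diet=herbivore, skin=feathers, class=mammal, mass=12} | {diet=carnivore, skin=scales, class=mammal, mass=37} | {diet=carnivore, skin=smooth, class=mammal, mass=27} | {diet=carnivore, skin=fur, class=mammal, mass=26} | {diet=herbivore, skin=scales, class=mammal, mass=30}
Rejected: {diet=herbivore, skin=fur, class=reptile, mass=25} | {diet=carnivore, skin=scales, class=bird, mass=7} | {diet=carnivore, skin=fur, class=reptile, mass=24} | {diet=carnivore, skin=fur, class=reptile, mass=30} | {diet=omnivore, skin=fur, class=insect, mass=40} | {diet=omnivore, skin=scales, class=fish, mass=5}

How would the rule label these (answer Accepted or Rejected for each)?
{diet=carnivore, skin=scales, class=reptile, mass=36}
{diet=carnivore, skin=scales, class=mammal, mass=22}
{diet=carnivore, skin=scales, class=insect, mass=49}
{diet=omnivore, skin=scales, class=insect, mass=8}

The simplest hypothesis consistent with all the labels is: class is mammal.
{diet=carnivore, skin=scales, class=reptile, mass=36} — class is reptile, hence Rejected.
{diet=carnivore, skin=scales, class=mammal, mass=22} — class is mammal, hence Accepted.
{diet=carnivore, skin=scales, class=insect, mass=49} — class is insect, hence Rejected.
{diet=omnivore, skin=scales, class=insect, mass=8} — class is insect, hence Rejected.

Rejected, Accepted, Rejected, Rejected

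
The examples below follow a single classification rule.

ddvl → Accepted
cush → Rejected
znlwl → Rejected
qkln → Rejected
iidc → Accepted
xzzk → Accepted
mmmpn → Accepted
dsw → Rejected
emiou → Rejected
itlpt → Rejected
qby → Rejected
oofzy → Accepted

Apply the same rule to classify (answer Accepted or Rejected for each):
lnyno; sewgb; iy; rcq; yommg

All 'Accepted' examples share one property — has a double letter — and every 'Rejected' example lacks it.
lnyno: Rejected (no doubled letter).
sewgb: Rejected (no doubled letter).
iy: Rejected (no doubled letter).
rcq: Rejected (no doubled letter).
yommg: Accepted ('mm' doubled).

Rejected, Rejected, Rejected, Rejected, Accepted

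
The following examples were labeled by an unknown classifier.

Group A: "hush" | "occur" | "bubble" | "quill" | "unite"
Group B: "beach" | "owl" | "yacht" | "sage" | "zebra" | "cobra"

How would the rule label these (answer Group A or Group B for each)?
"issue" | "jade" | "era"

Group A, Group B, Group B

All 'Group A' examples share one property — contains 'u' — and every 'Group B' example lacks it.
"issue" — has 'u', hence Group A. "jade" — no 'u', hence Group B. "era" — no 'u', hence Group B.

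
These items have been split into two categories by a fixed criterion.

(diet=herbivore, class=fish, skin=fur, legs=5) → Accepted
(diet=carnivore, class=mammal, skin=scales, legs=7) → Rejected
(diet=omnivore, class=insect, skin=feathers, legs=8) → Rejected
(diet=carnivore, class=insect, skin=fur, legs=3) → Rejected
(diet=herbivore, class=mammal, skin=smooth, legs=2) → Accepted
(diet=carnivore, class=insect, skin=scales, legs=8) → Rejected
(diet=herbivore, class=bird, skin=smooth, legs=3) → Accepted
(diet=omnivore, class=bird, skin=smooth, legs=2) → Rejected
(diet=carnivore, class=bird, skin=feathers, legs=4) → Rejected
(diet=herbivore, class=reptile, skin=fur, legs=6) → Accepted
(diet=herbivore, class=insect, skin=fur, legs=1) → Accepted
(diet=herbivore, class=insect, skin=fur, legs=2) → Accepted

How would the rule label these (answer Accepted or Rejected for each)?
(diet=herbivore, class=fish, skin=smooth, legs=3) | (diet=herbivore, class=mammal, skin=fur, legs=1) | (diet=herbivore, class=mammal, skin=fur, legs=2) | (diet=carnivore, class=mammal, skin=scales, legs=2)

All 'Accepted' examples share one property — diet is herbivore — and every 'Rejected' example lacks it.
(diet=herbivore, class=fish, skin=smooth, legs=3): diet is herbivore, checks out → Accepted.
(diet=herbivore, class=mammal, skin=fur, legs=1): diet is herbivore, checks out → Accepted.
(diet=herbivore, class=mammal, skin=fur, legs=2): diet is herbivore, checks out → Accepted.
(diet=carnivore, class=mammal, skin=scales, legs=2): diet is carnivore, lacks this property → Rejected.

Accepted, Accepted, Accepted, Rejected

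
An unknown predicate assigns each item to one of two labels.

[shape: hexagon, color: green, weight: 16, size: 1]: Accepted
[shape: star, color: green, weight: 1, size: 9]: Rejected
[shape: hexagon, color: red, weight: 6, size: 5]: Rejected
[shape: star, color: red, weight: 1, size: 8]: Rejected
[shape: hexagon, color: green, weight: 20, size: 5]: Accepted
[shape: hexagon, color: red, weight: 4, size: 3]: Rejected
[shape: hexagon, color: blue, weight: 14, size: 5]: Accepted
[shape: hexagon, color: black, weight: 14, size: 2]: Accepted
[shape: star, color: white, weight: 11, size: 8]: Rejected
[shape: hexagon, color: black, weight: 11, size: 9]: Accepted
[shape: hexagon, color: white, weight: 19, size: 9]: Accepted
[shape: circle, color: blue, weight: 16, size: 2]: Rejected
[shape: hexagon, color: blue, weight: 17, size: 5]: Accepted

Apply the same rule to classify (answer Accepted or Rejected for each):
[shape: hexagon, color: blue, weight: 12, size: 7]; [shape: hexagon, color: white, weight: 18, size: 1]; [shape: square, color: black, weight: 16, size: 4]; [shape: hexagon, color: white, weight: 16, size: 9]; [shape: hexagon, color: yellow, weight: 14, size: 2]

Accepted, Accepted, Rejected, Accepted, Accepted

All 'Accepted' examples share one property — shape is hexagon AND weight ≥ 11 — and every 'Rejected' example lacks it.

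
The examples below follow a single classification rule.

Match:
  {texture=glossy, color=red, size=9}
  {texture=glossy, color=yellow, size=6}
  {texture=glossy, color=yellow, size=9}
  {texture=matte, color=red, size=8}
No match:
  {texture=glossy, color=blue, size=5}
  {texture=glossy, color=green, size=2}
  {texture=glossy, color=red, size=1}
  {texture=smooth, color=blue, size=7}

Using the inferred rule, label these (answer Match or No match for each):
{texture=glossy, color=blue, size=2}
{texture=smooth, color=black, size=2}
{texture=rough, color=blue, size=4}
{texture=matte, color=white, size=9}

No match, No match, No match, Match

A rule that fits every label: color is yellow OR size ≥ 8 — true of each 'Match' example, false of each 'No match' one.
{texture=glossy, color=blue, size=2} → color is blue, size = 2 → No match.
{texture=smooth, color=black, size=2} → color is black, size = 2 → No match.
{texture=rough, color=blue, size=4} → color is blue, size = 4 → No match.
{texture=matte, color=white, size=9} → color is white, size = 9 → Match.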